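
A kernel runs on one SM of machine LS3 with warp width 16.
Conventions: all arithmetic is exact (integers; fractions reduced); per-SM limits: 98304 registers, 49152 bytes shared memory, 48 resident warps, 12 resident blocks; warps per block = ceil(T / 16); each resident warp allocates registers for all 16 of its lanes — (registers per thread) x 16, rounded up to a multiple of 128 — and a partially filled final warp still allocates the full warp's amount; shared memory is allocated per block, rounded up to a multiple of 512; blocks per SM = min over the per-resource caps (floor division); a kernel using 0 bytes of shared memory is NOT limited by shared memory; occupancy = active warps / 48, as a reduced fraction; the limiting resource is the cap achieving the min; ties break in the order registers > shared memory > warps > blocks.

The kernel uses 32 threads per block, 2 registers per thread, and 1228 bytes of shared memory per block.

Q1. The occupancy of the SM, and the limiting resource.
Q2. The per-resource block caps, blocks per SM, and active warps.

Answer: occupancy 1/2, limited by blocks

registers: 384 blocks
shared memory: 32 blocks
warps: 24 blocks
blocks: 12 blocks

Answer: 12 blocks, 24 active warps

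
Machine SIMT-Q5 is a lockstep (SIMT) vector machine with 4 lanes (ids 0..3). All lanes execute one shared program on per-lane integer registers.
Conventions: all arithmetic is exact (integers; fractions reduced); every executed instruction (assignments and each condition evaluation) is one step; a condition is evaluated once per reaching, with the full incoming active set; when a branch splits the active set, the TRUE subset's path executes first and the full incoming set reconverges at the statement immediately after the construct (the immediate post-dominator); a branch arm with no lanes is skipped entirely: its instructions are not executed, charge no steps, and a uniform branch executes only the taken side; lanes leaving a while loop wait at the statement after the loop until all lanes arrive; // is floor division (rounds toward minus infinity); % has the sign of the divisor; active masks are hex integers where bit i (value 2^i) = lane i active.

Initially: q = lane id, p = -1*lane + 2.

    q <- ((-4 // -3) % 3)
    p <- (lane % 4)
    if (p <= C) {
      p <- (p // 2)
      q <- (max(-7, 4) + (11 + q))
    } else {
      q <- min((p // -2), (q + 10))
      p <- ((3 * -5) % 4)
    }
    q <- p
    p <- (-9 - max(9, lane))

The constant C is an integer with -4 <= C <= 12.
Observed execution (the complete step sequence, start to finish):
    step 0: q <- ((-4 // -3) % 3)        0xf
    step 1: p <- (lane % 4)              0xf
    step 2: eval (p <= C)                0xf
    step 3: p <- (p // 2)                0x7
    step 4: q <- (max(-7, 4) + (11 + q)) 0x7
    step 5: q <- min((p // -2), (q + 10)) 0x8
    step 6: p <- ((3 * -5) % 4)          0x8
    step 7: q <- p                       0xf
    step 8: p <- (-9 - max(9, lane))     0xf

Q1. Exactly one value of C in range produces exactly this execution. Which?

Answer: C = 2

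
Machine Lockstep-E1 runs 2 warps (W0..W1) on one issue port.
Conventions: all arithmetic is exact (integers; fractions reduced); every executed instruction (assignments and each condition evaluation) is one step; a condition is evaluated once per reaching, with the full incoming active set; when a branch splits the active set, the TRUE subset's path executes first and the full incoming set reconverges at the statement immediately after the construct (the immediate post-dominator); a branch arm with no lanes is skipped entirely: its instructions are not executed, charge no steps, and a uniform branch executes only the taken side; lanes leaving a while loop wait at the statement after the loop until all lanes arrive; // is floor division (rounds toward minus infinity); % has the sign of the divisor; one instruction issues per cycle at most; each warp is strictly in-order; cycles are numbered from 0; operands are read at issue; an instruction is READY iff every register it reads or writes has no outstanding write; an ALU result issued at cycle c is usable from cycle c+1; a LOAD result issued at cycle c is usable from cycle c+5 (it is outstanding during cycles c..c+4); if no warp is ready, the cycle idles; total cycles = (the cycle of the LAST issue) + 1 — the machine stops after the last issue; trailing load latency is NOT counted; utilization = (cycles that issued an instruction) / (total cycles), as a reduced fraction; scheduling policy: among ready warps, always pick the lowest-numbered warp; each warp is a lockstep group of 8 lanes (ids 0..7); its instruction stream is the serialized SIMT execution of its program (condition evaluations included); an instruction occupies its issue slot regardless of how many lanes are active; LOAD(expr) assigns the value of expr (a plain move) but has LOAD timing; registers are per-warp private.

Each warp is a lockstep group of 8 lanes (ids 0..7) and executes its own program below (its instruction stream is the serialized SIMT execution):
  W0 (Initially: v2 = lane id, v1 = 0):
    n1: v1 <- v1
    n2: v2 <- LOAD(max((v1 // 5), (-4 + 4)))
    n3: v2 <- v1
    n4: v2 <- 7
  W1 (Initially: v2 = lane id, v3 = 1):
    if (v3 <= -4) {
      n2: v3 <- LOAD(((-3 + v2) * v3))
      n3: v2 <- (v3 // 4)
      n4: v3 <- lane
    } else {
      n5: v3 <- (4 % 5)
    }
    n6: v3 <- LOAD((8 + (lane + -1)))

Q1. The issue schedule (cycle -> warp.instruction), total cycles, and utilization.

cycle 0: W0.I0
cycle 1: W0.I1
cycle 2: W1.I0
cycle 3: W1.I1
cycle 4: W1.I2
cycle 5: idle
cycle 6: W0.I2
cycle 7: W0.I3

Answer: 8 cycles, utilization 7/8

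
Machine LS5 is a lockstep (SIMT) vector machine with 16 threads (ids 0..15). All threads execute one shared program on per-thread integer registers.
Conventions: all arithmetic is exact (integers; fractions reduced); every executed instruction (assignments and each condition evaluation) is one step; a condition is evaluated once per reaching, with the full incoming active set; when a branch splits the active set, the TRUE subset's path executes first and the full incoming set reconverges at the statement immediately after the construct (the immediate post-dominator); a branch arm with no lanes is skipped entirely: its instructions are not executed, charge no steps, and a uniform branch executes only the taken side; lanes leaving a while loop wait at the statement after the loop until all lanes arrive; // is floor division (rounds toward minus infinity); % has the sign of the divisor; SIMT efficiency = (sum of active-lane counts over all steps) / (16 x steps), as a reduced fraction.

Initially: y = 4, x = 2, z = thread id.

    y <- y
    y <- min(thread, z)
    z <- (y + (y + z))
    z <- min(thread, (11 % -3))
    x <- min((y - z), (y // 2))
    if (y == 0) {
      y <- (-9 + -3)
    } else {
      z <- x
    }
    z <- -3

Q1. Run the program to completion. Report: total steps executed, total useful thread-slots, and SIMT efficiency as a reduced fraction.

Answer: 9 steps, 128 useful, 8/9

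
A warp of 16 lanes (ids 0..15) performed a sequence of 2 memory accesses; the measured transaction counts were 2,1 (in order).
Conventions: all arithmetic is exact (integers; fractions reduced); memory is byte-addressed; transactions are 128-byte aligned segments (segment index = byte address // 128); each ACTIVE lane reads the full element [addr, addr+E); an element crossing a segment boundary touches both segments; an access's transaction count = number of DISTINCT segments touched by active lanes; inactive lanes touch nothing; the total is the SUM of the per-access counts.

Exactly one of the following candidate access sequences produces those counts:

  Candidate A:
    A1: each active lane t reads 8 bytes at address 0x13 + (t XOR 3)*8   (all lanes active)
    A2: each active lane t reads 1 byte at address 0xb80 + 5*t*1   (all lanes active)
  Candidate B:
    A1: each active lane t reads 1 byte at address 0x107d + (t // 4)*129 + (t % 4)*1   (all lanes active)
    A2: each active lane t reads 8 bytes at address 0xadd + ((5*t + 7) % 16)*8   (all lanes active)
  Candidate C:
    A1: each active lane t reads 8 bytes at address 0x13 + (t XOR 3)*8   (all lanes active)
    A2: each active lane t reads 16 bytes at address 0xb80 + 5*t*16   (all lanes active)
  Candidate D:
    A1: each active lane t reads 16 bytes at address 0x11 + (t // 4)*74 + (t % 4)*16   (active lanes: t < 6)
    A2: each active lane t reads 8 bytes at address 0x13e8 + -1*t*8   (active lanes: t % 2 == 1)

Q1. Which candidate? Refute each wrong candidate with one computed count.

B: A1 gives 5 transactions, not 2
C: A2 gives 10 transactions, not 1
D: A1 gives 1 transaction, not 2
A: all counts match (2,1)

Answer: A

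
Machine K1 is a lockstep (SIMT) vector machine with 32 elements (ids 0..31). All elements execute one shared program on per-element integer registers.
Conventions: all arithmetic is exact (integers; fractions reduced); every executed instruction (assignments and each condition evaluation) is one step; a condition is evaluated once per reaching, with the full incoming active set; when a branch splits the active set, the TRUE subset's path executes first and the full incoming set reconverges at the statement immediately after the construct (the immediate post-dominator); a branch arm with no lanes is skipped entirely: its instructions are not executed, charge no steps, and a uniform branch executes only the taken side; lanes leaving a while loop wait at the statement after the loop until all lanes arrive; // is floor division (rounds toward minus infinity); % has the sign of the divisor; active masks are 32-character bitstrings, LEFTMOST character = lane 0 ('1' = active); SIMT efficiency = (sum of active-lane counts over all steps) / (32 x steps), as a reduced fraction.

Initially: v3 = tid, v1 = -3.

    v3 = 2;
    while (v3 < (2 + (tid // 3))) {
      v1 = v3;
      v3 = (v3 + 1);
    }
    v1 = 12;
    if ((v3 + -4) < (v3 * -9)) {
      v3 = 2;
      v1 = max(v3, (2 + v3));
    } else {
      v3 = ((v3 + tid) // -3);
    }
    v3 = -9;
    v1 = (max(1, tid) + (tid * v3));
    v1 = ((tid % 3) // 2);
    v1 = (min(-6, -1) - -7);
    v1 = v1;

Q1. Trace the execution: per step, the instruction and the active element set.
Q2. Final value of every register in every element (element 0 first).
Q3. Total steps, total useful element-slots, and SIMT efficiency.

step 0: v3 <- 2                      11111111111111111111111111111111
step 1: eval (v3 < (2 + (tid // 3))) 11111111111111111111111111111111
step 2: v1 <- v3                     00011111111111111111111111111111
step 3: v3 <- (v3 + 1)               00011111111111111111111111111111
step 4: eval (v3 < (2 + (tid // 3))) 00011111111111111111111111111111
step 5: v1 <- v3                     00000011111111111111111111111111
step 6: v3 <- (v3 + 1)               00000011111111111111111111111111
step 7: eval (v3 < (2 + (tid // 3))) 00000011111111111111111111111111
step 8: v1 <- v3                     00000000011111111111111111111111
step 9: v3 <- (v3 + 1)               00000000011111111111111111111111
step 10: eval (v3 < (2 + (tid // 3))) 00000000011111111111111111111111
step 11: v1 <- v3                     00000000000011111111111111111111
step 12: v3 <- (v3 + 1)               00000000000011111111111111111111
step 13: eval (v3 < (2 + (tid // 3))) 00000000000011111111111111111111
step 14: v1 <- v3                     00000000000000011111111111111111
step 15: v3 <- (v3 + 1)               00000000000000011111111111111111
step 16: eval (v3 < (2 + (tid // 3))) 00000000000000011111111111111111
step 17: v1 <- v3                     00000000000000000011111111111111
step 18: v3 <- (v3 + 1)               00000000000000000011111111111111
step 19: eval (v3 < (2 + (tid // 3))) 00000000000000000011111111111111
step 20: v1 <- v3                     00000000000000000000011111111111
step 21: v3 <- (v3 + 1)               00000000000000000000011111111111
step 22: eval (v3 < (2 + (tid // 3))) 00000000000000000000011111111111
step 23: v1 <- v3                     00000000000000000000000011111111
step 24: v3 <- (v3 + 1)               00000000000000000000000011111111
step 25: eval (v3 < (2 + (tid // 3))) 00000000000000000000000011111111
step 26: v1 <- v3                     00000000000000000000000000011111
step 27: v3 <- (v3 + 1)               00000000000000000000000000011111
step 28: eval (v3 < (2 + (tid // 3))) 00000000000000000000000000011111
step 29: v1 <- v3                     00000000000000000000000000000011
step 30: v3 <- (v3 + 1)               00000000000000000000000000000011
step 31: eval (v3 < (2 + (tid // 3))) 00000000000000000000000000000011
step 32: v1 <- 12                     11111111111111111111111111111111
step 33: eval ((v3 + -4) < (v3 * -9)) 11111111111111111111111111111111
step 34: v3 <- ((v3 + tid) // -3)     11111111111111111111111111111111
step 35: v3 <- -9                     11111111111111111111111111111111
step 36: v1 <- (max(1, tid) + (tid * v3)) 11111111111111111111111111111111
step 37: v1 <- ((tid % 3) // 2)       11111111111111111111111111111111
step 38: v1 <- (min(-6, -1) - -7)     11111111111111111111111111111111
step 39: v1 <- v1                     11111111111111111111111111111111

Answer: 40 steps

v3: -9,-9,-9,-9,-9,-9,-9,-9,-9,-9,-9,-9,-9,-9,-9,-9,-9,-9,-9,-9,-9,-9,-9,-9,-9,-9,-9,-9,-9,-9,-9,-9
v1: 1,1,1,1,1,1,1,1,1,1,1,1,1,1,1,1,1,1,1,1,1,1,1,1,1,1,1,1,1,1,1,1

steps = 40; useful = 785; efficiency = 785/1280 = 157/256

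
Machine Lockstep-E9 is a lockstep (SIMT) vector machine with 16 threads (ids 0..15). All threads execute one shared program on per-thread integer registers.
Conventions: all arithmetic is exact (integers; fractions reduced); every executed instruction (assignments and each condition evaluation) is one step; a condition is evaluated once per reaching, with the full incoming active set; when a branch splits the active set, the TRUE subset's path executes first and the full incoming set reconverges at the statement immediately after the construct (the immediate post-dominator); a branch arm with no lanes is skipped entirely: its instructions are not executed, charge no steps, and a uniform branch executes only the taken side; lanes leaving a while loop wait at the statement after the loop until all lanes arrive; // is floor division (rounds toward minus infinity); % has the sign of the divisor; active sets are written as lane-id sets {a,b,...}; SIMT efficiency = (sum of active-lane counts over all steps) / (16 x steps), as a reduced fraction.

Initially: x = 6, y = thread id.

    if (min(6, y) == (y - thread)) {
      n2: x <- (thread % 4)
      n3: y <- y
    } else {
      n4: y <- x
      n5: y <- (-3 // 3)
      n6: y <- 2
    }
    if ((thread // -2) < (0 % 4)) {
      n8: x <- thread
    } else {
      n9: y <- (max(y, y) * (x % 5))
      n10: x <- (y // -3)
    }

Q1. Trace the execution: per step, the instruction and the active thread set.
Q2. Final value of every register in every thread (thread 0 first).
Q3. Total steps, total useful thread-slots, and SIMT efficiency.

step 0: eval (min(6, y) == (y - thread)) {0,1,2,3,4,5,6,7,8,9,10,11,12,13,14,15}
step 1: x <- (thread % 4)            {0}
step 2: y <- y                       {0}
step 3: y <- x                       {1,2,3,4,5,6,7,8,9,10,11,12,13,14,15}
step 4: y <- (-3 // 3)               {1,2,3,4,5,6,7,8,9,10,11,12,13,14,15}
step 5: y <- 2                       {1,2,3,4,5,6,7,8,9,10,11,12,13,14,15}
step 6: eval ((thread // -2) < (0 % 4)) {0,1,2,3,4,5,6,7,8,9,10,11,12,13,14,15}
step 7: x <- thread                  {1,2,3,4,5,6,7,8,9,10,11,12,13,14,15}
step 8: y <- (max(y, y) * (x % 5))   {0}
step 9: x <- (y // -3)               {0}

Answer: 10 steps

x: 0,1,2,3,4,5,6,7,8,9,10,11,12,13,14,15
y: 0,2,2,2,2,2,2,2,2,2,2,2,2,2,2,2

steps = 10; useful = 96; efficiency = 96/160 = 3/5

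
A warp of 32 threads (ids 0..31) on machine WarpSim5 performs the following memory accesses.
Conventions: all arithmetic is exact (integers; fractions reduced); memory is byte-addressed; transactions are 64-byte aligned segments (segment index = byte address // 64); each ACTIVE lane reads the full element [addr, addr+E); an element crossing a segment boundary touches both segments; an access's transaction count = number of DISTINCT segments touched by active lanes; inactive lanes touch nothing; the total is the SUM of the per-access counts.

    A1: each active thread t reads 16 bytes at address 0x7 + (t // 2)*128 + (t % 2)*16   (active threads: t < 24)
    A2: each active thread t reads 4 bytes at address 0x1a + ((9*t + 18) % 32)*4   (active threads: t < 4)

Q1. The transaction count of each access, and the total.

A1: 12 transactions
A2: 3 transactions

Answer: 12,3; total 15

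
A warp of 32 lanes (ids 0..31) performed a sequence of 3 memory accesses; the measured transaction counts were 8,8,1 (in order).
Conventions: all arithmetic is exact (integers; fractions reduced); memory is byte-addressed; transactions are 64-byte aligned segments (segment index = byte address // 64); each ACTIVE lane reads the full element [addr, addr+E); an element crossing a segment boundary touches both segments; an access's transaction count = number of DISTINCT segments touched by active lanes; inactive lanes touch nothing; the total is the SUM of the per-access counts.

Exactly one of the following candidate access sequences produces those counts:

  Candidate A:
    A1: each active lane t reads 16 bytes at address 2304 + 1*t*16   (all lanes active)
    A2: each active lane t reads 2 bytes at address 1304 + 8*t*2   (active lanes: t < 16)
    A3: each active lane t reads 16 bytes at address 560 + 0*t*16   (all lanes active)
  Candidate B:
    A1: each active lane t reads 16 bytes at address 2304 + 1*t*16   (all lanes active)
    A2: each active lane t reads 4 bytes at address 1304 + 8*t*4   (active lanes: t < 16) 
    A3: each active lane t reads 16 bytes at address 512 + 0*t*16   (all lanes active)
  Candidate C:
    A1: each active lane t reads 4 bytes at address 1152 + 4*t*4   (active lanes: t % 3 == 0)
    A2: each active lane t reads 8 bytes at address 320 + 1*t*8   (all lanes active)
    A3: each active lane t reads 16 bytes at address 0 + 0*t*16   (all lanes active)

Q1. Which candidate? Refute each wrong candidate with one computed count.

A: A2 gives 5 transactions, not 8
C: A2 gives 4 transactions, not 8
B: all counts match (8,8,1)

Answer: B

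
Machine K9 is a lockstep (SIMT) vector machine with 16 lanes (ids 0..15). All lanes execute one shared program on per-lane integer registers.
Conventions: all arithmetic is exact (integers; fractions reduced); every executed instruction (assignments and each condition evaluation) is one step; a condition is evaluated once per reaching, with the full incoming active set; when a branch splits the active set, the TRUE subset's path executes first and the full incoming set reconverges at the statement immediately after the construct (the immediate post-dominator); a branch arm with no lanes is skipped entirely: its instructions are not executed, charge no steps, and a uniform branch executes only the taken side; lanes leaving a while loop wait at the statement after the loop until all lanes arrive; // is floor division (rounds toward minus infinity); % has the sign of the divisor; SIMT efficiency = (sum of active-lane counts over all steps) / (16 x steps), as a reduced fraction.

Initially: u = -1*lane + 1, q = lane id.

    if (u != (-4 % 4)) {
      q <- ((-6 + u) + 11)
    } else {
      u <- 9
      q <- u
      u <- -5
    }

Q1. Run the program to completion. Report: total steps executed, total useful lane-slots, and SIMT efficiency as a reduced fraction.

Answer: 5 steps, 34 useful, 17/40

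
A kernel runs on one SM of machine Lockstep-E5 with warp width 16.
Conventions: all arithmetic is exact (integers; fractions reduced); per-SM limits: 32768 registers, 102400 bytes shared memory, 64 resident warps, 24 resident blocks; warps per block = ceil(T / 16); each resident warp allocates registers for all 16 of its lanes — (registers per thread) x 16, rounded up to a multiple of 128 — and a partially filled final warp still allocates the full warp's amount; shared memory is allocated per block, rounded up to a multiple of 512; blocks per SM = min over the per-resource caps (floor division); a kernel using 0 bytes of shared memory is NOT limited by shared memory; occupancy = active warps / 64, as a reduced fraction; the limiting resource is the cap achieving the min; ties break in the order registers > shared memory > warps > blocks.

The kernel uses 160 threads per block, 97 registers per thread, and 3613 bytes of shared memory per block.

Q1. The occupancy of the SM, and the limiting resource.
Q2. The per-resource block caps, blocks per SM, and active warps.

Answer: occupancy 5/32, limited by registers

registers: 1 block
shared memory: 25 blocks
warps: 6 blocks
blocks: 24 blocks

Answer: 1 block, 10 active warps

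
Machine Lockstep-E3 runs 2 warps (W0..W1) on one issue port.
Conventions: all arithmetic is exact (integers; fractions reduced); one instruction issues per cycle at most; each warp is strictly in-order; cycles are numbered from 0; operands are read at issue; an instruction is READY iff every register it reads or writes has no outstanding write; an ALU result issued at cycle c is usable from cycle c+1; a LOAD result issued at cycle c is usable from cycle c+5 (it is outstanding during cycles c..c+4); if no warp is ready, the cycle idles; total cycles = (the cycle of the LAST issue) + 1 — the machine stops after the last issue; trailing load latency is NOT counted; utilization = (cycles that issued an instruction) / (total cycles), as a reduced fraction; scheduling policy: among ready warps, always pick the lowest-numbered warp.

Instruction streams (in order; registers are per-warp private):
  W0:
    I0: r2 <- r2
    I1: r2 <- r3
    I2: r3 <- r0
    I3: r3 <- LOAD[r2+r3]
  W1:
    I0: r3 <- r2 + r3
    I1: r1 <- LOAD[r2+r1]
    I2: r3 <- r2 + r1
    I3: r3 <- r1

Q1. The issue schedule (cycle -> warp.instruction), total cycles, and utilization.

cycle 0: W0.I0
cycle 1: W0.I1
cycle 2: W0.I2
cycle 3: W0.I3
cycle 4: W1.I0
cycle 5: W1.I1
cycle 6: idle
cycle 7: idle
cycle 8: idle
cycle 9: idle
cycle 10: W1.I2
cycle 11: W1.I3

Answer: 12 cycles, utilization 2/3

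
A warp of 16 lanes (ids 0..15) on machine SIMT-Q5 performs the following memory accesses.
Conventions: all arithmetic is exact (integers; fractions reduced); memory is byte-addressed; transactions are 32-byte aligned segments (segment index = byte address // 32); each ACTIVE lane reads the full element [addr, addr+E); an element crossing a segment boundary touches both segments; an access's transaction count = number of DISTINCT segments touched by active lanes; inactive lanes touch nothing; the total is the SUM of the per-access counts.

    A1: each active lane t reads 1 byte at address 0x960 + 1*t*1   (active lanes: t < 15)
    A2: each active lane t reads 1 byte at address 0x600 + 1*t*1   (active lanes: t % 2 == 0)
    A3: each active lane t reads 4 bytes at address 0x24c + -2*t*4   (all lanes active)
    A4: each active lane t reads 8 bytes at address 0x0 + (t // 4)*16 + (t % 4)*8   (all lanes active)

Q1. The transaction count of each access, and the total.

A1: 1 transaction
A2: 1 transaction
A3: 5 transactions
A4: 3 transactions

Answer: 1,1,5,3; total 10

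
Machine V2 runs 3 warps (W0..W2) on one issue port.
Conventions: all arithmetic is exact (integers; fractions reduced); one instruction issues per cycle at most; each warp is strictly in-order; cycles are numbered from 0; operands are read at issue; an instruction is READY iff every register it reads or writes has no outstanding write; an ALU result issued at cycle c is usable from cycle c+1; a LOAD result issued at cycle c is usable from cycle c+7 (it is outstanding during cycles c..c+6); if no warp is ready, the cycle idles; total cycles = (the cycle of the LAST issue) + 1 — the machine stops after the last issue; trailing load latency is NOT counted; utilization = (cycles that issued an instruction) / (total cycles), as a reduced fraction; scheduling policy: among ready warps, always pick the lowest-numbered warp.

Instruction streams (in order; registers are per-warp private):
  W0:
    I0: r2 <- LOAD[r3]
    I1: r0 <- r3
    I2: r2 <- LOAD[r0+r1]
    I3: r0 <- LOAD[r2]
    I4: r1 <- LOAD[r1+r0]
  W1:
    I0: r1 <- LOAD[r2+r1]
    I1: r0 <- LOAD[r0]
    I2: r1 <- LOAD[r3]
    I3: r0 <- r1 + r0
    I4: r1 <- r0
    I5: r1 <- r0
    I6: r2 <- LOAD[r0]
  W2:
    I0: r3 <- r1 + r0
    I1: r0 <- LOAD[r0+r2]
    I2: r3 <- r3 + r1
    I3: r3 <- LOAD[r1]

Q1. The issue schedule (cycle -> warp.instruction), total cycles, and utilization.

cycle 0: W0.I0
cycle 1: W0.I1
cycle 2: W1.I0
cycle 3: W1.I1
cycle 4: W2.I0
cycle 5: W2.I1
cycle 6: W2.I2
cycle 7: W0.I2
cycle 8: W2.I3
cycle 9: W1.I2
cycle 10: idle
cycle 11: idle
cycle 12: idle
cycle 13: idle
cycle 14: W0.I3
cycle 15: idle
cycle 16: W1.I3
cycle 17: W1.I4
cycle 18: W1.I5
cycle 19: W1.I6
cycle 20: idle
cycle 21: W0.I4

Answer: 22 cycles, utilization 8/11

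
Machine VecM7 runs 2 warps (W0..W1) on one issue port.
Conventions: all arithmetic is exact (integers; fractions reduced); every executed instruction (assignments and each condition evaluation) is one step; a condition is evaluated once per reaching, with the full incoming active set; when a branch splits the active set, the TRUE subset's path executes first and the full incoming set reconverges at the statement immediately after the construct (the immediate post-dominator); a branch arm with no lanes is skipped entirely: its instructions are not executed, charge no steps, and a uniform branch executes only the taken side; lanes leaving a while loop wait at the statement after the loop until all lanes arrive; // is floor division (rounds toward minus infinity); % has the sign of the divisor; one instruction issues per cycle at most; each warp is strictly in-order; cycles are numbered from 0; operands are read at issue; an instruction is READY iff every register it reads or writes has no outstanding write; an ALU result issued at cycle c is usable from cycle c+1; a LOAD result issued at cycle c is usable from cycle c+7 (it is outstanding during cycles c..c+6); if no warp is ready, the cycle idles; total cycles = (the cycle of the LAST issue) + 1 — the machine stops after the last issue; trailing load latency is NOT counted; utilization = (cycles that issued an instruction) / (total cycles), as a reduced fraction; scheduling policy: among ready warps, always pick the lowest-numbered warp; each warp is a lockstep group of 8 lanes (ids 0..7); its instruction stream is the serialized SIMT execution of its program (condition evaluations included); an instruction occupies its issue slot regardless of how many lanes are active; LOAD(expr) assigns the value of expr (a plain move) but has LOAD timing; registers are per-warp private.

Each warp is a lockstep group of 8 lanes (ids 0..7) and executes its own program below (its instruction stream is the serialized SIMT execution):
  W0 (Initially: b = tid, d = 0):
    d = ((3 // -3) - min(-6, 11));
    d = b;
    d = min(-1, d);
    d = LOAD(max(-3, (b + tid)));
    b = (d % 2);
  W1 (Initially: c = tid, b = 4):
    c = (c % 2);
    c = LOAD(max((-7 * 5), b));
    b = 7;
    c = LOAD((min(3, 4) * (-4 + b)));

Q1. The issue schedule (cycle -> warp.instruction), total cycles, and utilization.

cycle 0: W0.I0
cycle 1: W0.I1
cycle 2: W0.I2
cycle 3: W0.I3
cycle 4: W1.I0
cycle 5: W1.I1
cycle 6: W1.I2
cycle 7: idle
cycle 8: idle
cycle 9: idle
cycle 10: W0.I4
cycle 11: idle
cycle 12: W1.I3

Answer: 13 cycles, utilization 9/13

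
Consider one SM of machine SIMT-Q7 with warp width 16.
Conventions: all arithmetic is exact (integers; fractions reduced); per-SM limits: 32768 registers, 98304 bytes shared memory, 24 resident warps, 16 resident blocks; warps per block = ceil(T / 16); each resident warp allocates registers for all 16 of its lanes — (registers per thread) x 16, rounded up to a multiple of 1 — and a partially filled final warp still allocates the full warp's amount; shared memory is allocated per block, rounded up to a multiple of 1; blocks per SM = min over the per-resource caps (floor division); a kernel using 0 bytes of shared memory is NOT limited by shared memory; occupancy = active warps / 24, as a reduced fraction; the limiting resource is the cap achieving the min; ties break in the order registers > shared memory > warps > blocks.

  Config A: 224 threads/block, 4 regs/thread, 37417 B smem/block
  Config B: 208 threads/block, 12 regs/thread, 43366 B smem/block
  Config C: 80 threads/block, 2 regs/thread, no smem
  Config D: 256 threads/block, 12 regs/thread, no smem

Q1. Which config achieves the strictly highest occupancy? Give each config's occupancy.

occupancies: A 7/12, B 13/24, C 5/6, D 2/3

Answer: C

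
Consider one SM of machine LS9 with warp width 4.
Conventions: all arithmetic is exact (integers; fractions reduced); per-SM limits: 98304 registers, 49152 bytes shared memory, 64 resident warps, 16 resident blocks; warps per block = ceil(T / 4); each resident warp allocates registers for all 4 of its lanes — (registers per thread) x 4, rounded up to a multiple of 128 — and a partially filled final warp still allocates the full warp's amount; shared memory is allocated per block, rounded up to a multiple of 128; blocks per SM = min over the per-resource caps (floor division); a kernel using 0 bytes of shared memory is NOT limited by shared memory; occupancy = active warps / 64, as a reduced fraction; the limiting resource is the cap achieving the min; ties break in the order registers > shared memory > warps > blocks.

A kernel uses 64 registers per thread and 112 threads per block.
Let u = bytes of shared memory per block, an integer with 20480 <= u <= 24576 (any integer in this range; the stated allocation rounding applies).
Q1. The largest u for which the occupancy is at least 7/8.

Answer: u = 24576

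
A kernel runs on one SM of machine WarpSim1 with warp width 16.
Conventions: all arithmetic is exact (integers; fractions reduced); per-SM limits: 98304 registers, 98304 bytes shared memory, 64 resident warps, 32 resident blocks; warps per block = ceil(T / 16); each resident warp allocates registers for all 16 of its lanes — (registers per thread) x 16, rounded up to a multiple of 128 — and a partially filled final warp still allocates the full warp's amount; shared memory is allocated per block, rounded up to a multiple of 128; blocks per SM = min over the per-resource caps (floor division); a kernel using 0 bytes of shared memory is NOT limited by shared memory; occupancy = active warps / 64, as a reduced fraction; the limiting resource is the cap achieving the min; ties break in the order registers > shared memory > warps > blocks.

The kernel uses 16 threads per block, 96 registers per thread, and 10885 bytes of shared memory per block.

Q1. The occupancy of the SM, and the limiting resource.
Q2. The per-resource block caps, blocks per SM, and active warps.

Answer: occupancy 1/8, limited by shared memory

registers: 64 blocks
shared memory: 8 blocks
warps: 64 blocks
blocks: 32 blocks

Answer: 8 blocks, 8 active warps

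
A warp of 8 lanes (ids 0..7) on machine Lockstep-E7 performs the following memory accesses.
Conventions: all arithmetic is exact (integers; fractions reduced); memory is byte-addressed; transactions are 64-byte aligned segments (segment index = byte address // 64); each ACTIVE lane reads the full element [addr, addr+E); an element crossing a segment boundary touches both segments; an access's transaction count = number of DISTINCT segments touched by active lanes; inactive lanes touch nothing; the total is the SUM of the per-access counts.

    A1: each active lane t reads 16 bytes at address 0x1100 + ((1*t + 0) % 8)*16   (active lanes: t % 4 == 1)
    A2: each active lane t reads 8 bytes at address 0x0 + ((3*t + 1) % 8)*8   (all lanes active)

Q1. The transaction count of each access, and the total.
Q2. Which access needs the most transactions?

A1: 2 transactions
A2: 1 transaction

Answer: 2,1; total 3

Answer: A1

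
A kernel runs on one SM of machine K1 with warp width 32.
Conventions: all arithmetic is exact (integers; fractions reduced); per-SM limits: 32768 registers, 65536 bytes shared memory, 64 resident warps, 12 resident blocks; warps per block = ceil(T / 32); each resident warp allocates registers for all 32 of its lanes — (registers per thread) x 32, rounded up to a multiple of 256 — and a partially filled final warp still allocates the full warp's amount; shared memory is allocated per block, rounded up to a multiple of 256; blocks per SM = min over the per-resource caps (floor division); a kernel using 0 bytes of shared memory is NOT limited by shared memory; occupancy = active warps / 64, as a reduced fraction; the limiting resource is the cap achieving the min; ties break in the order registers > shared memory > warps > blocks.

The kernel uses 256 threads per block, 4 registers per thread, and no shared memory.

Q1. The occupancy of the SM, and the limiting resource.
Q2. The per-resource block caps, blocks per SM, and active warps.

Answer: occupancy 1, limited by warps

registers: 16 blocks
shared memory: no limit (kernel uses none)
warps: 8 blocks
blocks: 12 blocks

Answer: 8 blocks, 64 active warps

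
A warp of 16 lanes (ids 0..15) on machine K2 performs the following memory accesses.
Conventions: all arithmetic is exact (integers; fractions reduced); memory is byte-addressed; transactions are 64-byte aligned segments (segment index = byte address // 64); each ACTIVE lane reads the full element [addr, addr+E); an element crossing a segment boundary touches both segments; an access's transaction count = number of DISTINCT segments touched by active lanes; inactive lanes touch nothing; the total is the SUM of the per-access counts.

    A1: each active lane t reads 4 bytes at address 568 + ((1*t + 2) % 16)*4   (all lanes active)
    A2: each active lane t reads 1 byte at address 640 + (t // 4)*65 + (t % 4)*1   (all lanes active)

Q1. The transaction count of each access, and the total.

A1: 2 transactions
A2: 4 transactions

Answer: 2,4; total 6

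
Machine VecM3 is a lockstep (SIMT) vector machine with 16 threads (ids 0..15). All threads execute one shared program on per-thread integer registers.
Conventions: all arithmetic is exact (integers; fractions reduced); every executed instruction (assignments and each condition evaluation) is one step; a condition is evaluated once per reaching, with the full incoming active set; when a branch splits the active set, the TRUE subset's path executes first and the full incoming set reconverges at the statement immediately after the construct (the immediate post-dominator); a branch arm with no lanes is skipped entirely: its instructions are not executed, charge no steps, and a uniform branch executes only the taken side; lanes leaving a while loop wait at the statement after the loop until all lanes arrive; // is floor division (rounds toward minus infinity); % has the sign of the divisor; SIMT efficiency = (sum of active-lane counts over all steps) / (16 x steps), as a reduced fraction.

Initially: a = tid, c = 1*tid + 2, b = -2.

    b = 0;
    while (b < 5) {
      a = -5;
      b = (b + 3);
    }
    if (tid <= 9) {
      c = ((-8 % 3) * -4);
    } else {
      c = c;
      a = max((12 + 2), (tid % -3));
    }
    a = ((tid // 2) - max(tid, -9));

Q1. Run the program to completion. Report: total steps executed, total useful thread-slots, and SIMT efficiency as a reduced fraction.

Answer: 13 steps, 182 useful, 7/8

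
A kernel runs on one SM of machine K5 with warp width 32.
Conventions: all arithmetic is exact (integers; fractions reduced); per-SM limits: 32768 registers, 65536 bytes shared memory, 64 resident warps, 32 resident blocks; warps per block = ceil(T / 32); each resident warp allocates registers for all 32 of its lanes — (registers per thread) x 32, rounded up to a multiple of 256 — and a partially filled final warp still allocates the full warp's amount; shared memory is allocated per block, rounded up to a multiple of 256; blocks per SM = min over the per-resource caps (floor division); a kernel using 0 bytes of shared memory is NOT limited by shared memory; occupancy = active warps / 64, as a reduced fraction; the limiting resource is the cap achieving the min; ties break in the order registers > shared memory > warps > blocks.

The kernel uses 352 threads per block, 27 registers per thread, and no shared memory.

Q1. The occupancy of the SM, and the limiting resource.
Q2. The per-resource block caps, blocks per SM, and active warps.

Answer: occupancy 11/32, limited by registers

registers: 2 blocks
shared memory: no limit (kernel uses none)
warps: 5 blocks
blocks: 32 blocks

Answer: 2 blocks, 22 active warps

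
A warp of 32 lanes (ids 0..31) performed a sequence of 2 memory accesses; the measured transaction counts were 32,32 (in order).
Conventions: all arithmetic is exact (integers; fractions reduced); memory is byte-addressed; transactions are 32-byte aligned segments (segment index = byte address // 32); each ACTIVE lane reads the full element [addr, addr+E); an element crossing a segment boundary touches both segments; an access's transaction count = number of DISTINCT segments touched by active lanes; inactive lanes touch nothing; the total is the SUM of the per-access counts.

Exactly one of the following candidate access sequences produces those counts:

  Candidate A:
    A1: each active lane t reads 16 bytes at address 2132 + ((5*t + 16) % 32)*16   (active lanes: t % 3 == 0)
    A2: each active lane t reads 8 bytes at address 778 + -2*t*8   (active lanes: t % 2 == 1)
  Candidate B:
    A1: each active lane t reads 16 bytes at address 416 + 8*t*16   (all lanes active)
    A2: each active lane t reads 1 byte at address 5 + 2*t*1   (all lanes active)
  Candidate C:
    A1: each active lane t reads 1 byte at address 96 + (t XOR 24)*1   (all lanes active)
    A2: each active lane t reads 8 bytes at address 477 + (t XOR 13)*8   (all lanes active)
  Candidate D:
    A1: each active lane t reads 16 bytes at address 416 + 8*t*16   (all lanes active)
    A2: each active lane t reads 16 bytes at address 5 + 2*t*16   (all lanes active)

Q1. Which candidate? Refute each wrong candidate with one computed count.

A: A1 gives 12 transactions, not 32
B: A2 gives 3 transactions, not 32
C: A1 gives 1 transaction, not 32
D: all counts match (32,32)

Answer: D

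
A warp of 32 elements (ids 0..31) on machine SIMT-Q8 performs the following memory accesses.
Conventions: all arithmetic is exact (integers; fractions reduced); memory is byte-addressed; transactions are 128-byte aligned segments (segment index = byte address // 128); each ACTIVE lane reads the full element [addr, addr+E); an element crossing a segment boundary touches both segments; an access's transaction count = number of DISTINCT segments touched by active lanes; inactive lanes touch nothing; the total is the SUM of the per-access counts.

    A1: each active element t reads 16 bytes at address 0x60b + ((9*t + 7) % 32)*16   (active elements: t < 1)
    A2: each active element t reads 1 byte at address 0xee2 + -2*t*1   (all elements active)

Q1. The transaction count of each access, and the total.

A1: 2 transactions
A2: 1 transaction

Answer: 2,1; total 3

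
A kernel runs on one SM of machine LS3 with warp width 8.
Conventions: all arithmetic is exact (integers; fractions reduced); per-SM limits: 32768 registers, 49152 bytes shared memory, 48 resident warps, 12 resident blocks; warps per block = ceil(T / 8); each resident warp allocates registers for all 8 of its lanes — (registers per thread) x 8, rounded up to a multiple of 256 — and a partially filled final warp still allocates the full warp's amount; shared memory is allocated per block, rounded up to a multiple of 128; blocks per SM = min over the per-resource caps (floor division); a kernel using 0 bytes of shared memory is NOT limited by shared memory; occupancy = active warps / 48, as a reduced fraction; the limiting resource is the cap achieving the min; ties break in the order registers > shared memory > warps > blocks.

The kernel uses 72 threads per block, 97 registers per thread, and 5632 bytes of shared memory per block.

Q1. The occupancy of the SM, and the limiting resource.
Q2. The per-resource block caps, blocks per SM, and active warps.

Answer: occupancy 9/16, limited by registers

registers: 3 blocks
shared memory: 8 blocks
warps: 5 blocks
blocks: 12 blocks

Answer: 3 blocks, 27 active warps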